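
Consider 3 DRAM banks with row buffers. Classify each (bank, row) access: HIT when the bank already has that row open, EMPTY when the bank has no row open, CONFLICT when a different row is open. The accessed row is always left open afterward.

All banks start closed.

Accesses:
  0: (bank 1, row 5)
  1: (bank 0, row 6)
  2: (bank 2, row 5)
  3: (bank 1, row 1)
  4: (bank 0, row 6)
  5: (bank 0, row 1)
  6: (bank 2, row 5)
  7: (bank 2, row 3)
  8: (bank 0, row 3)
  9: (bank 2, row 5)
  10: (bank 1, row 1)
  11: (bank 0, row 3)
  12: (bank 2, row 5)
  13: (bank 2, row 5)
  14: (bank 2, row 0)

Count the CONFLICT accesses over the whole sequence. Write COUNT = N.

0: bank 1 row 5 — prev None → EMPTY
1: bank 0 row 6 — prev None → EMPTY
2: bank 2 row 5 — prev None → EMPTY
3: bank 1 row 1 — prev 5 → CONFLICT
4: bank 0 row 6 — prev 6 → HIT
5: bank 0 row 1 — prev 6 → CONFLICT
6: bank 2 row 5 — prev 5 → HIT
7: bank 2 row 3 — prev 5 → CONFLICT
8: bank 0 row 3 — prev 1 → CONFLICT
9: bank 2 row 5 — prev 3 → CONFLICT
10: bank 1 row 1 — prev 1 → HIT
11: bank 0 row 3 — prev 3 → HIT
12: bank 2 row 5 — prev 5 → HIT
13: bank 2 row 5 — prev 5 → HIT
14: bank 2 row 0 — prev 5 → CONFLICT

COUNT = 6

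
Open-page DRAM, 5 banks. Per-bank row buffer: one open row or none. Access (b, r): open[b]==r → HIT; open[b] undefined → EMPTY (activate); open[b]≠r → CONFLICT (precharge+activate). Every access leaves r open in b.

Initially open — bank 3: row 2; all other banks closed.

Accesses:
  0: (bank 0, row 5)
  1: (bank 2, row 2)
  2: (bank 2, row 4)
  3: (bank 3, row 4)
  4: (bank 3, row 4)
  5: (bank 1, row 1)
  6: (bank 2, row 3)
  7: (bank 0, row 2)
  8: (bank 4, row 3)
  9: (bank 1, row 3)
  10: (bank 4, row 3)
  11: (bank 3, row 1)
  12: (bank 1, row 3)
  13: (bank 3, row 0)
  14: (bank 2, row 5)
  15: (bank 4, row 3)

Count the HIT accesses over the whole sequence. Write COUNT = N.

COUNT = 4

step 0: bank0 None->5 [EMPTY]
step 1: bank2 None->2 [EMPTY]
step 2: bank2 2->4 [CONFLICT]
step 3: bank3 2->4 [CONFLICT]
step 4: bank3 4->4 [HIT]
step 5: bank1 None->1 [EMPTY]
step 6: bank2 4->3 [CONFLICT]
step 7: bank0 5->2 [CONFLICT]
step 8: bank4 None->3 [EMPTY]
step 9: bank1 1->3 [CONFLICT]
step 10: bank4 3->3 [HIT]
step 11: bank3 4->1 [CONFLICT]
step 12: bank1 3->3 [HIT]
step 13: bank3 1->0 [CONFLICT]
step 14: bank2 3->5 [CONFLICT]
step 15: bank4 3->3 [HIT]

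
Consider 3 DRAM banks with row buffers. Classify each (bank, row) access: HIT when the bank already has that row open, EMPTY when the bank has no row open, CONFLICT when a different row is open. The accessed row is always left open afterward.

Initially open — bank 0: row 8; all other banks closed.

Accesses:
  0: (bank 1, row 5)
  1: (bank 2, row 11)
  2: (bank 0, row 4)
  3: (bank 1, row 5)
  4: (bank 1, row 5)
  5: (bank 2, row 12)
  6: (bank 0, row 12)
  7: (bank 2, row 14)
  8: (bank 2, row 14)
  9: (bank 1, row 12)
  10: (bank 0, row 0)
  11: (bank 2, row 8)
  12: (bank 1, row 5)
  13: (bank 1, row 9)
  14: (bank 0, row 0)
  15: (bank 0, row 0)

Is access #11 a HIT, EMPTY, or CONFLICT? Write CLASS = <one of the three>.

CLASS = CONFLICT

  [0] b1 r5: no row ⇒ E
  [1] b2 r11: no row ⇒ E
  [2] b0 r4: had r8 ⇒ C
  [3] b1 r5: had r5 ⇒ H
  [4] b1 r5: had r5 ⇒ H
  [5] b2 r12: had r11 ⇒ C
  [6] b0 r12: had r4 ⇒ C
  [7] b2 r14: had r12 ⇒ C
  [8] b2 r14: had r14 ⇒ H
  [9] b1 r12: had r5 ⇒ C
  [10] b0 r0: had r12 ⇒ C
  [11] b2 r8: had r14 ⇒ C
  [12] b1 r5: had r12 ⇒ C
  [13] b1 r9: had r5 ⇒ C
  [14] b0 r0: had r0 ⇒ H
  [15] b0 r0: had r0 ⇒ H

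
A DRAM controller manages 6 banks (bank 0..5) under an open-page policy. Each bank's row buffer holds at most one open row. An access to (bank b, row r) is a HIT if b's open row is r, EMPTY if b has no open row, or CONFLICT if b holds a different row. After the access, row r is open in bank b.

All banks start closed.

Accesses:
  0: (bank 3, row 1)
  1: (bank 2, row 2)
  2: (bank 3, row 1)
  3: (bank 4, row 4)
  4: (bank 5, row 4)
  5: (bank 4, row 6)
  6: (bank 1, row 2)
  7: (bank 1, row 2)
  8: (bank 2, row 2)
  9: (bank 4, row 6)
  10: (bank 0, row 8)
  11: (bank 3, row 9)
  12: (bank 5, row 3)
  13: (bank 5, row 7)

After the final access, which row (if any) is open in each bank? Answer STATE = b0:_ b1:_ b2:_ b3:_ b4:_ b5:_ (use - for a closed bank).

#0 (3,1) E
#1 (2,2) E
#2 (3,1) H  (was 1)
#3 (4,4) E
#4 (5,4) E
#5 (4,6) C  (was 4)
#6 (1,2) E
#7 (1,2) H  (was 2)
#8 (2,2) H  (was 2)
#9 (4,6) H  (was 6)
#10 (0,8) E
#11 (3,9) C  (was 1)
#12 (5,3) C  (was 4)
#13 (5,7) C  (was 3)

STATE = b0:8 b1:2 b2:2 b3:9 b4:6 b5:7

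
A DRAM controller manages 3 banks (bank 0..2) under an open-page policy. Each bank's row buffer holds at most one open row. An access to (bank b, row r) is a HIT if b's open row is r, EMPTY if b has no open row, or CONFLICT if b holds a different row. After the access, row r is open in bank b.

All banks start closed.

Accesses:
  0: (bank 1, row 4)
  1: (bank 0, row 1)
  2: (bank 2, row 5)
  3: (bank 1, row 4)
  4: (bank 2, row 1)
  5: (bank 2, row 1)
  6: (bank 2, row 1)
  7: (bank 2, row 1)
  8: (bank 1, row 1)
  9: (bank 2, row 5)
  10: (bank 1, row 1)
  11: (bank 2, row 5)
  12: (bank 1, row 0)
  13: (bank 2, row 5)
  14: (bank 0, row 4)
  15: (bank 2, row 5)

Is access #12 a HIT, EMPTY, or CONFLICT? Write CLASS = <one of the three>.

CLASS = CONFLICT

  [0] b1 r4: no row ⇒ E
  [1] b0 r1: no row ⇒ E
  [2] b2 r5: no row ⇒ E
  [3] b1 r4: had r4 ⇒ H
  [4] b2 r1: had r5 ⇒ C
  [5] b2 r1: had r1 ⇒ H
  [6] b2 r1: had r1 ⇒ H
  [7] b2 r1: had r1 ⇒ H
  [8] b1 r1: had r4 ⇒ C
  [9] b2 r5: had r1 ⇒ C
  [10] b1 r1: had r1 ⇒ H
  [11] b2 r5: had r5 ⇒ H
  [12] b1 r0: had r1 ⇒ C
  [13] b2 r5: had r5 ⇒ H
  [14] b0 r4: had r1 ⇒ C
  [15] b2 r5: had r5 ⇒ H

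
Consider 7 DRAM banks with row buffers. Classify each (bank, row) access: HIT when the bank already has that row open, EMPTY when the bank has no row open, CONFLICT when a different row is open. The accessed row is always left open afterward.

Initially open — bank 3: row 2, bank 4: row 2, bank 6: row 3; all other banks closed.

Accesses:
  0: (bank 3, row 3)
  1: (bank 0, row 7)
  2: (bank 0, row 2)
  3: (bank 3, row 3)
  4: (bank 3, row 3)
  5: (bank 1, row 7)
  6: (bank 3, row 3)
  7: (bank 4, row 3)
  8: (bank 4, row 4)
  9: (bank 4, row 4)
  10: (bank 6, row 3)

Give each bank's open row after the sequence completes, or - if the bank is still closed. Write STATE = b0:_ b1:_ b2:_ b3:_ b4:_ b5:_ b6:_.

  [0] b3 r3: had r2 ⇒ C
  [1] b0 r7: no row ⇒ E
  [2] b0 r2: had r7 ⇒ C
  [3] b3 r3: had r3 ⇒ H
  [4] b3 r3: had r3 ⇒ H
  [5] b1 r7: no row ⇒ E
  [6] b3 r3: had r3 ⇒ H
  [7] b4 r3: had r2 ⇒ C
  [8] b4 r4: had r3 ⇒ C
  [9] b4 r4: had r4 ⇒ H
  [10] b6 r3: had r3 ⇒ H

STATE = b0:2 b1:7 b2:- b3:3 b4:4 b5:- b6:3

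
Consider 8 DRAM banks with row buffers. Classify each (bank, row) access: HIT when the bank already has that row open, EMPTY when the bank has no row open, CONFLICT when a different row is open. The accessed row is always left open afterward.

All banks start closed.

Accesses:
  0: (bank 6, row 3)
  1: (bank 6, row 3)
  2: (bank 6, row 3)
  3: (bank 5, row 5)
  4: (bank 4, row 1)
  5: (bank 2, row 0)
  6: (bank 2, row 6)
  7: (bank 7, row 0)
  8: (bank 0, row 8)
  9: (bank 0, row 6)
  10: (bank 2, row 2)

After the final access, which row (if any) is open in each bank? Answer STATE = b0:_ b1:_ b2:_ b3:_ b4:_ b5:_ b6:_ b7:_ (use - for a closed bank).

step 0: bank6 None->3 [EMPTY]
step 1: bank6 3->3 [HIT]
step 2: bank6 3->3 [HIT]
step 3: bank5 None->5 [EMPTY]
step 4: bank4 None->1 [EMPTY]
step 5: bank2 None->0 [EMPTY]
step 6: bank2 0->6 [CONFLICT]
step 7: bank7 None->0 [EMPTY]
step 8: bank0 None->8 [EMPTY]
step 9: bank0 8->6 [CONFLICT]
step 10: bank2 6->2 [CONFLICT]

STATE = b0:6 b1:- b2:2 b3:- b4:1 b5:5 b6:3 b7:0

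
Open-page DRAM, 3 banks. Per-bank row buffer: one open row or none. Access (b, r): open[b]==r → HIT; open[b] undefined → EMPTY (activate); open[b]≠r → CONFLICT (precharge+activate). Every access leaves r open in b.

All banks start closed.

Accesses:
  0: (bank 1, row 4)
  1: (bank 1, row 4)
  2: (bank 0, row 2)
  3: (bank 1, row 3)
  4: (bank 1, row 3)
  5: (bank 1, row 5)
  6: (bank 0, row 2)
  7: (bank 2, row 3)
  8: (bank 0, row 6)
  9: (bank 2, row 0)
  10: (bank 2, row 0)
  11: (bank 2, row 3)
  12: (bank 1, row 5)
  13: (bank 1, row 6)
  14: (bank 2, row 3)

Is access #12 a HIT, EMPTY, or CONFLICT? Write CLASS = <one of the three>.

CLASS = HIT

#0 (1,4) E
#1 (1,4) H  (was 4)
#2 (0,2) E
#3 (1,3) C  (was 4)
#4 (1,3) H  (was 3)
#5 (1,5) C  (was 3)
#6 (0,2) H  (was 2)
#7 (2,3) E
#8 (0,6) C  (was 2)
#9 (2,0) C  (was 3)
#10 (2,0) H  (was 0)
#11 (2,3) C  (was 0)
#12 (1,5) H  (was 5)
#13 (1,6) C  (was 5)
#14 (2,3) H  (was 3)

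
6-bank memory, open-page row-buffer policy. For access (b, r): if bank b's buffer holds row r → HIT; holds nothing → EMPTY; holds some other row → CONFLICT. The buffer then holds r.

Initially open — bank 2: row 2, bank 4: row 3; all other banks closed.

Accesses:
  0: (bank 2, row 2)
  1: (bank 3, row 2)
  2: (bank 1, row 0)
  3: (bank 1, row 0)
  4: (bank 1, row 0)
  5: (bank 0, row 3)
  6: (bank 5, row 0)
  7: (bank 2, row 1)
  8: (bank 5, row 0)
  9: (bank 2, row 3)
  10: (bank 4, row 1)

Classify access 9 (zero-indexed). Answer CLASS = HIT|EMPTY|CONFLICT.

CLASS = CONFLICT

#0 (2,2) H  (was 2)
#1 (3,2) E
#2 (1,0) E
#3 (1,0) H  (was 0)
#4 (1,0) H  (was 0)
#5 (0,3) E
#6 (5,0) E
#7 (2,1) C  (was 2)
#8 (5,0) H  (was 0)
#9 (2,3) C  (was 1)
#10 (4,1) C  (was 3)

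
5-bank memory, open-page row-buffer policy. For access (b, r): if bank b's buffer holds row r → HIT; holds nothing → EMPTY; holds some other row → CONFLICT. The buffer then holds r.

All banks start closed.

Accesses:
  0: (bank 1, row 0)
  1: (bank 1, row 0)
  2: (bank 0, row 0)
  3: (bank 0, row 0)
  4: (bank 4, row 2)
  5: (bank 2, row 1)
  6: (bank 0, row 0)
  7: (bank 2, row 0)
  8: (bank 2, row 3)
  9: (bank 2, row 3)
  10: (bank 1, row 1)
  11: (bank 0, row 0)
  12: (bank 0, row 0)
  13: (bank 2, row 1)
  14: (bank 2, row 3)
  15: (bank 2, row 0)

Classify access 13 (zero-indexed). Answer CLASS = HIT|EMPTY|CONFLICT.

step 0: bank1 None->0 [EMPTY]
step 1: bank1 0->0 [HIT]
step 2: bank0 None->0 [EMPTY]
step 3: bank0 0->0 [HIT]
step 4: bank4 None->2 [EMPTY]
step 5: bank2 None->1 [EMPTY]
step 6: bank0 0->0 [HIT]
step 7: bank2 1->0 [CONFLICT]
step 8: bank2 0->3 [CONFLICT]
step 9: bank2 3->3 [HIT]
step 10: bank1 0->1 [CONFLICT]
step 11: bank0 0->0 [HIT]
step 12: bank0 0->0 [HIT]
step 13: bank2 3->1 [CONFLICT]
step 14: bank2 1->3 [CONFLICT]
step 15: bank2 3->0 [CONFLICT]

CLASS = CONFLICT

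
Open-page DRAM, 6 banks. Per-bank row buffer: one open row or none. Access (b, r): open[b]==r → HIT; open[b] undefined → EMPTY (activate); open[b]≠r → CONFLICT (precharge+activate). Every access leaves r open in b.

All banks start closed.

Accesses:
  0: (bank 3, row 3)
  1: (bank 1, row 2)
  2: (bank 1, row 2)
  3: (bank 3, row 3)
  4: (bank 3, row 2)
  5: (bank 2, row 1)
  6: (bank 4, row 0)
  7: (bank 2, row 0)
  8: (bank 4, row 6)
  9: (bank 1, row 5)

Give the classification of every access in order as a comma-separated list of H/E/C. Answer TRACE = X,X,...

TRACE = E,E,H,H,C,E,E,C,C,C

0: bank 3 row 3 — prev None → EMPTY
1: bank 1 row 2 — prev None → EMPTY
2: bank 1 row 2 — prev 2 → HIT
3: bank 3 row 3 — prev 3 → HIT
4: bank 3 row 2 — prev 3 → CONFLICT
5: bank 2 row 1 — prev None → EMPTY
6: bank 4 row 0 — prev None → EMPTY
7: bank 2 row 0 — prev 1 → CONFLICT
8: bank 4 row 6 — prev 0 → CONFLICT
9: bank 1 row 5 — prev 2 → CONFLICT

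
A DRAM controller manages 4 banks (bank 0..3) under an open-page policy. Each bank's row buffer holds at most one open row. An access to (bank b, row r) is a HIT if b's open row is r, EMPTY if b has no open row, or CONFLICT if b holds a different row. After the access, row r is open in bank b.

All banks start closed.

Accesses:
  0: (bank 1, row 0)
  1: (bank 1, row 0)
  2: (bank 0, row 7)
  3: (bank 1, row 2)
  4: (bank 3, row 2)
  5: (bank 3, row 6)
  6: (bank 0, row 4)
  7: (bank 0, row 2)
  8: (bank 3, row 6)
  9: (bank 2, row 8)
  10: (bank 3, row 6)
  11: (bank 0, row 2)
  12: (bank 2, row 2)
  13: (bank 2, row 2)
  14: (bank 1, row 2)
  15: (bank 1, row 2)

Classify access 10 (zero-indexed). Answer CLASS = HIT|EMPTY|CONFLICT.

CLASS = HIT

0: bank 1 row 0 — prev None → EMPTY
1: bank 1 row 0 — prev 0 → HIT
2: bank 0 row 7 — prev None → EMPTY
3: bank 1 row 2 — prev 0 → CONFLICT
4: bank 3 row 2 — prev None → EMPTY
5: bank 3 row 6 — prev 2 → CONFLICT
6: bank 0 row 4 — prev 7 → CONFLICT
7: bank 0 row 2 — prev 4 → CONFLICT
8: bank 3 row 6 — prev 6 → HIT
9: bank 2 row 8 — prev None → EMPTY
10: bank 3 row 6 — prev 6 → HIT
11: bank 0 row 2 — prev 2 → HIT
12: bank 2 row 2 — prev 8 → CONFLICT
13: bank 2 row 2 — prev 2 → HIT
14: bank 1 row 2 — prev 2 → HIT
15: bank 1 row 2 — prev 2 → HIT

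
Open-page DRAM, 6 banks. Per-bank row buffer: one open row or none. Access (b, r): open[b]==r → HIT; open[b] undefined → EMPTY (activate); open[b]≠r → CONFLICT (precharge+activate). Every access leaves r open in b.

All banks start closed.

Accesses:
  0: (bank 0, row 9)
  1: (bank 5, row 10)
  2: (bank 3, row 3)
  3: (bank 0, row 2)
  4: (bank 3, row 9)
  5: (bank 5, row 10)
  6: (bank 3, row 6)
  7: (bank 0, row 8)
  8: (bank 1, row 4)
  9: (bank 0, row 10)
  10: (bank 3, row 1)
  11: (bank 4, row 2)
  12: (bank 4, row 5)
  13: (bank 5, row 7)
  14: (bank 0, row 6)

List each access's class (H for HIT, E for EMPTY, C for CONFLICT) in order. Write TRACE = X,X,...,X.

0: bank 0 row 9 — prev None → EMPTY
1: bank 5 row 10 — prev None → EMPTY
2: bank 3 row 3 — prev None → EMPTY
3: bank 0 row 2 — prev 9 → CONFLICT
4: bank 3 row 9 — prev 3 → CONFLICT
5: bank 5 row 10 — prev 10 → HIT
6: bank 3 row 6 — prev 9 → CONFLICT
7: bank 0 row 8 — prev 2 → CONFLICT
8: bank 1 row 4 — prev None → EMPTY
9: bank 0 row 10 — prev 8 → CONFLICT
10: bank 3 row 1 — prev 6 → CONFLICT
11: bank 4 row 2 — prev None → EMPTY
12: bank 4 row 5 — prev 2 → CONFLICT
13: bank 5 row 7 — prev 10 → CONFLICT
14: bank 0 row 6 — prev 10 → CONFLICT

TRACE = E,E,E,C,C,H,C,C,E,C,C,E,C,C,C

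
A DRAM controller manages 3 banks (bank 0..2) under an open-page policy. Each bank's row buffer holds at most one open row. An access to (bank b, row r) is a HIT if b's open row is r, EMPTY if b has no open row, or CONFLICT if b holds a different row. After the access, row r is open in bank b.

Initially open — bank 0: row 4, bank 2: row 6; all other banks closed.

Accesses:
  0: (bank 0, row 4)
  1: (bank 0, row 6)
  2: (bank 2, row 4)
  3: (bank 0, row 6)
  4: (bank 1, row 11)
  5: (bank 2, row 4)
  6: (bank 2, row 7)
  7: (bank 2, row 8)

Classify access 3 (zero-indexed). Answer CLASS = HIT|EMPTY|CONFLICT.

0: bank 0 row 4 — prev 4 → HIT
1: bank 0 row 6 — prev 4 → CONFLICT
2: bank 2 row 4 — prev 6 → CONFLICT
3: bank 0 row 6 — prev 6 → HIT
4: bank 1 row 11 — prev None → EMPTY
5: bank 2 row 4 — prev 4 → HIT
6: bank 2 row 7 — prev 4 → CONFLICT
7: bank 2 row 8 — prev 7 → CONFLICT

CLASS = HIT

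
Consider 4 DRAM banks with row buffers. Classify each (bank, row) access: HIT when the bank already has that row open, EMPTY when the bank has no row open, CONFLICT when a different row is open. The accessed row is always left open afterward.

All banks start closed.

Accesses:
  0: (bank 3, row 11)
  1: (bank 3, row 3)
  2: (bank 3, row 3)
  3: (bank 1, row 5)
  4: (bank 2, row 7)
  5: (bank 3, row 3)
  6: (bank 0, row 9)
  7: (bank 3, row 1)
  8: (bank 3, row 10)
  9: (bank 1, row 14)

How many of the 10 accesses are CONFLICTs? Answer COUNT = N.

COUNT = 4

step 0: bank3 None->11 [EMPTY]
step 1: bank3 11->3 [CONFLICT]
step 2: bank3 3->3 [HIT]
step 3: bank1 None->5 [EMPTY]
step 4: bank2 None->7 [EMPTY]
step 5: bank3 3->3 [HIT]
step 6: bank0 None->9 [EMPTY]
step 7: bank3 3->1 [CONFLICT]
step 8: bank3 1->10 [CONFLICT]
step 9: bank1 5->14 [CONFLICT]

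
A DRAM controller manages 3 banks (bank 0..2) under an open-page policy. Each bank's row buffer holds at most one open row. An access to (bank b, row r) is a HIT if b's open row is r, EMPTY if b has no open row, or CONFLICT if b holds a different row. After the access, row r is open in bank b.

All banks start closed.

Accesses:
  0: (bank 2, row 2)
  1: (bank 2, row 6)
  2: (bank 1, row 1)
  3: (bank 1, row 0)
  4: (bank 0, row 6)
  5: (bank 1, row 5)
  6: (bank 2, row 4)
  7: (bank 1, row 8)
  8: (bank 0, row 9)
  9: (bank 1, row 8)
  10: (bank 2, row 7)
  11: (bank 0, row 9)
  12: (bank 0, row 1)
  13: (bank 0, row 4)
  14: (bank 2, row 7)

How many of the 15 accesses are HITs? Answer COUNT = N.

  [0] b2 r2: no row ⇒ E
  [1] b2 r6: had r2 ⇒ C
  [2] b1 r1: no row ⇒ E
  [3] b1 r0: had r1 ⇒ C
  [4] b0 r6: no row ⇒ E
  [5] b1 r5: had r0 ⇒ C
  [6] b2 r4: had r6 ⇒ C
  [7] b1 r8: had r5 ⇒ C
  [8] b0 r9: had r6 ⇒ C
  [9] b1 r8: had r8 ⇒ H
  [10] b2 r7: had r4 ⇒ C
  [11] b0 r9: had r9 ⇒ H
  [12] b0 r1: had r9 ⇒ C
  [13] b0 r4: had r1 ⇒ C
  [14] b2 r7: had r7 ⇒ H

COUNT = 3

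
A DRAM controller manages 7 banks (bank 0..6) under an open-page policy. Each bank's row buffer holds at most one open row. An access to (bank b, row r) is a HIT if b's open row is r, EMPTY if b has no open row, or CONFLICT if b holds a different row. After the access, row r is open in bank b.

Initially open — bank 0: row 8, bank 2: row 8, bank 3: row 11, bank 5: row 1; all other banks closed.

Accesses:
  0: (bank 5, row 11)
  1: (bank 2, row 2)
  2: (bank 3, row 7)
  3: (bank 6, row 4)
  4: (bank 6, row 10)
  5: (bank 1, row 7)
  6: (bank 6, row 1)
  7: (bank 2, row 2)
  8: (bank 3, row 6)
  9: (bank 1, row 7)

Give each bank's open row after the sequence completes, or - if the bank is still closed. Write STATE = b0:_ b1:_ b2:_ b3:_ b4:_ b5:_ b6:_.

STATE = b0:8 b1:7 b2:2 b3:6 b4:- b5:11 b6:1

#0 (5,11) C  (was 1)
#1 (2,2) C  (was 8)
#2 (3,7) C  (was 11)
#3 (6,4) E
#4 (6,10) C  (was 4)
#5 (1,7) E
#6 (6,1) C  (was 10)
#7 (2,2) H  (was 2)
#8 (3,6) C  (was 7)
#9 (1,7) H  (was 7)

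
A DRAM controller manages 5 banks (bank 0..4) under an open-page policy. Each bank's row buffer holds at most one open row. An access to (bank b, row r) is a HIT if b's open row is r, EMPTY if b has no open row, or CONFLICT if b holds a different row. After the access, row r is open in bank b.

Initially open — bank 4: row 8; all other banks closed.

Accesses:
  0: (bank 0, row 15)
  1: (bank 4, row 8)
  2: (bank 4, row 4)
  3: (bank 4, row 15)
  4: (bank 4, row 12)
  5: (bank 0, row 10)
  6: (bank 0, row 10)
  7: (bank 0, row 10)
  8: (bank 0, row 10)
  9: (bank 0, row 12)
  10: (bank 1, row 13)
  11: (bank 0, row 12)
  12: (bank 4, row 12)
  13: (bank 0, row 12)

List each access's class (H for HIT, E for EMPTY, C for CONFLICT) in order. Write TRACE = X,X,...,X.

  [0] b0 r15: no row ⇒ E
  [1] b4 r8: had r8 ⇒ H
  [2] b4 r4: had r8 ⇒ C
  [3] b4 r15: had r4 ⇒ C
  [4] b4 r12: had r15 ⇒ C
  [5] b0 r10: had r15 ⇒ C
  [6] b0 r10: had r10 ⇒ H
  [7] b0 r10: had r10 ⇒ H
  [8] b0 r10: had r10 ⇒ H
  [9] b0 r12: had r10 ⇒ C
  [10] b1 r13: no row ⇒ E
  [11] b0 r12: had r12 ⇒ H
  [12] b4 r12: had r12 ⇒ H
  [13] b0 r12: had r12 ⇒ H

TRACE = E,H,C,C,C,C,H,H,H,C,E,H,H,H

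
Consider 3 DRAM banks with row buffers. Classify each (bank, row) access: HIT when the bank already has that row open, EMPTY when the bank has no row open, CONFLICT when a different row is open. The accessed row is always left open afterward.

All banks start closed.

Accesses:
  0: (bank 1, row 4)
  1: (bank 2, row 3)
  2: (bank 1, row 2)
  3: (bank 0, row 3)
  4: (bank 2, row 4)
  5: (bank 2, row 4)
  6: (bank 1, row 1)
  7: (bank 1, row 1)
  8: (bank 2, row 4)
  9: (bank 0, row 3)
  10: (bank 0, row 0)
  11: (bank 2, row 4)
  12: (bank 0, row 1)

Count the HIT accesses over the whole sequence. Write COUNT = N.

COUNT = 5

#0 (1,4) E
#1 (2,3) E
#2 (1,2) C  (was 4)
#3 (0,3) E
#4 (2,4) C  (was 3)
#5 (2,4) H  (was 4)
#6 (1,1) C  (was 2)
#7 (1,1) H  (was 1)
#8 (2,4) H  (was 4)
#9 (0,3) H  (was 3)
#10 (0,0) C  (was 3)
#11 (2,4) H  (was 4)
#12 (0,1) C  (was 0)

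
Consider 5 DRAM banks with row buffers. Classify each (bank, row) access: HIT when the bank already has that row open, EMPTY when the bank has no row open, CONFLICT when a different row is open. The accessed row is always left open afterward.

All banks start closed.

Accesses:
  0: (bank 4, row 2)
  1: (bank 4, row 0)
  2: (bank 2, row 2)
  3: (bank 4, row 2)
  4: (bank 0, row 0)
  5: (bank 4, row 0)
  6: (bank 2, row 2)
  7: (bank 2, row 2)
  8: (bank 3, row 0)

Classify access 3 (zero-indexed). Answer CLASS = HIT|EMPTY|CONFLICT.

#0 (4,2) E
#1 (4,0) C  (was 2)
#2 (2,2) E
#3 (4,2) C  (was 0)
#4 (0,0) E
#5 (4,0) C  (was 2)
#6 (2,2) H  (was 2)
#7 (2,2) H  (was 2)
#8 (3,0) E

CLASS = CONFLICT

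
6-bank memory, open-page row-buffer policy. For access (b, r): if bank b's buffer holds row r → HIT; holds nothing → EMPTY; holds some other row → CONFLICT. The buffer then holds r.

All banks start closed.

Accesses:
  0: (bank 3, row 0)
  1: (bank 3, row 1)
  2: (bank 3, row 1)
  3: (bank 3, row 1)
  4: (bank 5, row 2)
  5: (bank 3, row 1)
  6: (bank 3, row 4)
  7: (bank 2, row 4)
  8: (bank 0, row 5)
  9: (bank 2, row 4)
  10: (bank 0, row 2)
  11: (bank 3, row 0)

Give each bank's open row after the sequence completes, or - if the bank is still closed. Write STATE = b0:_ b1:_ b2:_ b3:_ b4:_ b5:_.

  [0] b3 r0: no row ⇒ E
  [1] b3 r1: had r0 ⇒ C
  [2] b3 r1: had r1 ⇒ H
  [3] b3 r1: had r1 ⇒ H
  [4] b5 r2: no row ⇒ E
  [5] b3 r1: had r1 ⇒ H
  [6] b3 r4: had r1 ⇒ C
  [7] b2 r4: no row ⇒ E
  [8] b0 r5: no row ⇒ E
  [9] b2 r4: had r4 ⇒ H
  [10] b0 r2: had r5 ⇒ C
  [11] b3 r0: had r4 ⇒ C

STATE = b0:2 b1:- b2:4 b3:0 b4:- b5:2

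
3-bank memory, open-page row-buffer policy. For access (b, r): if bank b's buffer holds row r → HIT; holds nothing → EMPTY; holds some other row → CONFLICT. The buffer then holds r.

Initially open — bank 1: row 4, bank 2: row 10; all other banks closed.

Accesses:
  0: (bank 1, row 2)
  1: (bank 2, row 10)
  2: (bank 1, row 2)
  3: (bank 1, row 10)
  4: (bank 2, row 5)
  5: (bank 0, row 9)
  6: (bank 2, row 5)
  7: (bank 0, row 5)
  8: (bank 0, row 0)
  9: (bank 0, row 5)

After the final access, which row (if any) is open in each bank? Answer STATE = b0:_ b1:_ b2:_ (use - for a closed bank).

#0 (1,2) C  (was 4)
#1 (2,10) H  (was 10)
#2 (1,2) H  (was 2)
#3 (1,10) C  (was 2)
#4 (2,5) C  (was 10)
#5 (0,9) E
#6 (2,5) H  (was 5)
#7 (0,5) C  (was 9)
#8 (0,0) C  (was 5)
#9 (0,5) C  (was 0)

STATE = b0:5 b1:10 b2:5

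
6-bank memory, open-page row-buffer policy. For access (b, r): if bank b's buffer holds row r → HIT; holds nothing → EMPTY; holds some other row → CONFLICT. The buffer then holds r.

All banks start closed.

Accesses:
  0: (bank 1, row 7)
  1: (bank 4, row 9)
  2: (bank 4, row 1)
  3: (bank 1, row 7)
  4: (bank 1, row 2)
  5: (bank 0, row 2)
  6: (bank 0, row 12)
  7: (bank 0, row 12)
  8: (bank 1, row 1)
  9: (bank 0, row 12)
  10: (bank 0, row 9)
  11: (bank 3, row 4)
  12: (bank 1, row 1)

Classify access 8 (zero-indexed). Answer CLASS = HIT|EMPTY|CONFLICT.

CLASS = CONFLICT

0: bank 1 row 7 — prev None → EMPTY
1: bank 4 row 9 — prev None → EMPTY
2: bank 4 row 1 — prev 9 → CONFLICT
3: bank 1 row 7 — prev 7 → HIT
4: bank 1 row 2 — prev 7 → CONFLICT
5: bank 0 row 2 — prev None → EMPTY
6: bank 0 row 12 — prev 2 → CONFLICT
7: bank 0 row 12 — prev 12 → HIT
8: bank 1 row 1 — prev 2 → CONFLICT
9: bank 0 row 12 — prev 12 → HIT
10: bank 0 row 9 — prev 12 → CONFLICT
11: bank 3 row 4 — prev None → EMPTY
12: bank 1 row 1 — prev 1 → HIT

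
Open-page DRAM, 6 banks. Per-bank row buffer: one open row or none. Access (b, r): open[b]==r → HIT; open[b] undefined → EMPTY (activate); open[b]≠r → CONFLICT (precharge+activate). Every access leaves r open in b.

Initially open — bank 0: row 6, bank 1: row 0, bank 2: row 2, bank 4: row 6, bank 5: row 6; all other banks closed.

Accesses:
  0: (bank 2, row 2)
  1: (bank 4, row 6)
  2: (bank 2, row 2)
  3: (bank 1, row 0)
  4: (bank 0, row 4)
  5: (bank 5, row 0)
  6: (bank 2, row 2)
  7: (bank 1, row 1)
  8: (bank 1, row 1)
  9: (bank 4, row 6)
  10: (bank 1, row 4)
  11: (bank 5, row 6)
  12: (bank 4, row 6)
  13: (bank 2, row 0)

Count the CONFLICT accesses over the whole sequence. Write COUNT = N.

COUNT = 6

  [0] b2 r2: had r2 ⇒ H
  [1] b4 r6: had r6 ⇒ H
  [2] b2 r2: had r2 ⇒ H
  [3] b1 r0: had r0 ⇒ H
  [4] b0 r4: had r6 ⇒ C
  [5] b5 r0: had r6 ⇒ C
  [6] b2 r2: had r2 ⇒ H
  [7] b1 r1: had r0 ⇒ C
  [8] b1 r1: had r1 ⇒ H
  [9] b4 r6: had r6 ⇒ H
  [10] b1 r4: had r1 ⇒ C
  [11] b5 r6: had r0 ⇒ C
  [12] b4 r6: had r6 ⇒ H
  [13] b2 r0: had r2 ⇒ C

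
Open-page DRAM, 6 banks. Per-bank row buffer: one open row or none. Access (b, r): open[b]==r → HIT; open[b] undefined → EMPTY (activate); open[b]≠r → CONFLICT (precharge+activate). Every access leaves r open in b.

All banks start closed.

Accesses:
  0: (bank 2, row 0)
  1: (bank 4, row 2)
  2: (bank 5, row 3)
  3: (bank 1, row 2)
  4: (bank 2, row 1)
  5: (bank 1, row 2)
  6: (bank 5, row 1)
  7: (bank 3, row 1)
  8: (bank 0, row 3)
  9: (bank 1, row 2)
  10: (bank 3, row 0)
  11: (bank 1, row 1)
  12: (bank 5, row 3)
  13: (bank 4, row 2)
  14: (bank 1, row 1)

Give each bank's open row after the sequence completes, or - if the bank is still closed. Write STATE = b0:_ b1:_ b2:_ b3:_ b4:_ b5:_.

STATE = b0:3 b1:1 b2:1 b3:0 b4:2 b5:3

  [0] b2 r0: no row ⇒ E
  [1] b4 r2: no row ⇒ E
  [2] b5 r3: no row ⇒ E
  [3] b1 r2: no row ⇒ E
  [4] b2 r1: had r0 ⇒ C
  [5] b1 r2: had r2 ⇒ H
  [6] b5 r1: had r3 ⇒ C
  [7] b3 r1: no row ⇒ E
  [8] b0 r3: no row ⇒ E
  [9] b1 r2: had r2 ⇒ H
  [10] b3 r0: had r1 ⇒ C
  [11] b1 r1: had r2 ⇒ C
  [12] b5 r3: had r1 ⇒ C
  [13] b4 r2: had r2 ⇒ H
  [14] b1 r1: had r1 ⇒ H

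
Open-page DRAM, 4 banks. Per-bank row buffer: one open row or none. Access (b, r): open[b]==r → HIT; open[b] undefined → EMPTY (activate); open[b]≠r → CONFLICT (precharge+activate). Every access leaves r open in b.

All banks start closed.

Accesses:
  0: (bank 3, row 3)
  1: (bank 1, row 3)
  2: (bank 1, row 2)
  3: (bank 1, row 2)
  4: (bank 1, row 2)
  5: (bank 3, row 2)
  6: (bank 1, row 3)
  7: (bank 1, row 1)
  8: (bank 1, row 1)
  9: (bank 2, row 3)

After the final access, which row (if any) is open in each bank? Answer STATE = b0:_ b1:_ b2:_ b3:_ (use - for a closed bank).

step 0: bank3 None->3 [EMPTY]
step 1: bank1 None->3 [EMPTY]
step 2: bank1 3->2 [CONFLICT]
step 3: bank1 2->2 [HIT]
step 4: bank1 2->2 [HIT]
step 5: bank3 3->2 [CONFLICT]
step 6: bank1 2->3 [CONFLICT]
step 7: bank1 3->1 [CONFLICT]
step 8: bank1 1->1 [HIT]
step 9: bank2 None->3 [EMPTY]

STATE = b0:- b1:1 b2:3 b3:2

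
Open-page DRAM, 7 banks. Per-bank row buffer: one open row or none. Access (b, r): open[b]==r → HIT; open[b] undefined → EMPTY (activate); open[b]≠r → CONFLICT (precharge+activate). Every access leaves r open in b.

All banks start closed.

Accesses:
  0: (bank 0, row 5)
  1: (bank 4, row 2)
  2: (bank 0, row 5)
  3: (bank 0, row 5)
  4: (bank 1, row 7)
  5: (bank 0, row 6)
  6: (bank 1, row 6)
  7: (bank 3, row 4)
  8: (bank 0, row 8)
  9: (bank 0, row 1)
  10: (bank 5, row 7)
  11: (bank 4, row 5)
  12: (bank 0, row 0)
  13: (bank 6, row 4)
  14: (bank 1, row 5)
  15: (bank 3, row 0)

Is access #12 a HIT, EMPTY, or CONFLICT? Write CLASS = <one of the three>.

step 0: bank0 None->5 [EMPTY]
step 1: bank4 None->2 [EMPTY]
step 2: bank0 5->5 [HIT]
step 3: bank0 5->5 [HIT]
step 4: bank1 None->7 [EMPTY]
step 5: bank0 5->6 [CONFLICT]
step 6: bank1 7->6 [CONFLICT]
step 7: bank3 None->4 [EMPTY]
step 8: bank0 6->8 [CONFLICT]
step 9: bank0 8->1 [CONFLICT]
step 10: bank5 None->7 [EMPTY]
step 11: bank4 2->5 [CONFLICT]
step 12: bank0 1->0 [CONFLICT]
step 13: bank6 None->4 [EMPTY]
step 14: bank1 6->5 [CONFLICT]
step 15: bank3 4->0 [CONFLICT]

CLASS = CONFLICT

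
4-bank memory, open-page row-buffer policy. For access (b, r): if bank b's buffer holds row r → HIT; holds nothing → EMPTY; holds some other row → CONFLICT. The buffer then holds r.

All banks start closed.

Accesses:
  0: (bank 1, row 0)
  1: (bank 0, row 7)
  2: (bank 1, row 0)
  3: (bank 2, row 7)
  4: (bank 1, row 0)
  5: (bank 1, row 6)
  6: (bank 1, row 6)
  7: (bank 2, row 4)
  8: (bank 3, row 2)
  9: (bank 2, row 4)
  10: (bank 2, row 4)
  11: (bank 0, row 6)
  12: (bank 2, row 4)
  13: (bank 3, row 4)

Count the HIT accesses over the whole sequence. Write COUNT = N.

COUNT = 6

#0 (1,0) E
#1 (0,7) E
#2 (1,0) H  (was 0)
#3 (2,7) E
#4 (1,0) H  (was 0)
#5 (1,6) C  (was 0)
#6 (1,6) H  (was 6)
#7 (2,4) C  (was 7)
#8 (3,2) E
#9 (2,4) H  (was 4)
#10 (2,4) H  (was 4)
#11 (0,6) C  (was 7)
#12 (2,4) H  (was 4)
#13 (3,4) C  (was 2)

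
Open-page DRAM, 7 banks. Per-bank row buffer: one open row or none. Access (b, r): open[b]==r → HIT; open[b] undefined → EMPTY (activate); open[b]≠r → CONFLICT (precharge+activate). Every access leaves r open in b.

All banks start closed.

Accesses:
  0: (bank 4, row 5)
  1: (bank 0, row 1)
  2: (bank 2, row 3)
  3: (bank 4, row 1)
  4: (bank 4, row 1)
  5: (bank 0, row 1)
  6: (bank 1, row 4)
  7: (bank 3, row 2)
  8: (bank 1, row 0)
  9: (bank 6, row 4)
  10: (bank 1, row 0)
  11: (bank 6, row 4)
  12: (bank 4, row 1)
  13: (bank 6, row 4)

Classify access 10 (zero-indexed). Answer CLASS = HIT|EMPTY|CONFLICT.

CLASS = HIT

step 0: bank4 None->5 [EMPTY]
step 1: bank0 None->1 [EMPTY]
step 2: bank2 None->3 [EMPTY]
step 3: bank4 5->1 [CONFLICT]
step 4: bank4 1->1 [HIT]
step 5: bank0 1->1 [HIT]
step 6: bank1 None->4 [EMPTY]
step 7: bank3 None->2 [EMPTY]
step 8: bank1 4->0 [CONFLICT]
step 9: bank6 None->4 [EMPTY]
step 10: bank1 0->0 [HIT]
step 11: bank6 4->4 [HIT]
step 12: bank4 1->1 [HIT]
step 13: bank6 4->4 [HIT]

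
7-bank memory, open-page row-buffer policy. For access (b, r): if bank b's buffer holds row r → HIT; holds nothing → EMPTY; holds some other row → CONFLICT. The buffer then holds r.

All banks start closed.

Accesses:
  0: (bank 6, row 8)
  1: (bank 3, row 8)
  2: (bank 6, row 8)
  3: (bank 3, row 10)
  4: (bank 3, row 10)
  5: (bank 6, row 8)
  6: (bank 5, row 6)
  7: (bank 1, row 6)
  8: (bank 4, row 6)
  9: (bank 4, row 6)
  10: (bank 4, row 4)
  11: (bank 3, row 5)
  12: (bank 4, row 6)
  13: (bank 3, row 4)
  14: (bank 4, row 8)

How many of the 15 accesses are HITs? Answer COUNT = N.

step 0: bank6 None->8 [EMPTY]
step 1: bank3 None->8 [EMPTY]
step 2: bank6 8->8 [HIT]
step 3: bank3 8->10 [CONFLICT]
step 4: bank3 10->10 [HIT]
step 5: bank6 8->8 [HIT]
step 6: bank5 None->6 [EMPTY]
step 7: bank1 None->6 [EMPTY]
step 8: bank4 None->6 [EMPTY]
step 9: bank4 6->6 [HIT]
step 10: bank4 6->4 [CONFLICT]
step 11: bank3 10->5 [CONFLICT]
step 12: bank4 4->6 [CONFLICT]
step 13: bank3 5->4 [CONFLICT]
step 14: bank4 6->8 [CONFLICT]

COUNT = 4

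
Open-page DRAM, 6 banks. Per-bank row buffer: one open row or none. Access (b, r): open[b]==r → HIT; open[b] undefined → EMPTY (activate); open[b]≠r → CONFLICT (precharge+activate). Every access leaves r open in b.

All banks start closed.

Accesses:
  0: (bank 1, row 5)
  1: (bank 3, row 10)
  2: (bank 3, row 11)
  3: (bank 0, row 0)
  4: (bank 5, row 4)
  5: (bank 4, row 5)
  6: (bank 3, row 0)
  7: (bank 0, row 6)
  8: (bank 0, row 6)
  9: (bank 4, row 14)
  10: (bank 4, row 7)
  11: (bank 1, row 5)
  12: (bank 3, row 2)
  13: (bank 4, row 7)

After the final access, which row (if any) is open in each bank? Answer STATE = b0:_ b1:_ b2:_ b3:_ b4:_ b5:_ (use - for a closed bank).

STATE = b0:6 b1:5 b2:- b3:2 b4:7 b5:4

  [0] b1 r5: no row ⇒ E
  [1] b3 r10: no row ⇒ E
  [2] b3 r11: had r10 ⇒ C
  [3] b0 r0: no row ⇒ E
  [4] b5 r4: no row ⇒ E
  [5] b4 r5: no row ⇒ E
  [6] b3 r0: had r11 ⇒ C
  [7] b0 r6: had r0 ⇒ C
  [8] b0 r6: had r6 ⇒ H
  [9] b4 r14: had r5 ⇒ C
  [10] b4 r7: had r14 ⇒ C
  [11] b1 r5: had r5 ⇒ H
  [12] b3 r2: had r0 ⇒ C
  [13] b4 r7: had r7 ⇒ H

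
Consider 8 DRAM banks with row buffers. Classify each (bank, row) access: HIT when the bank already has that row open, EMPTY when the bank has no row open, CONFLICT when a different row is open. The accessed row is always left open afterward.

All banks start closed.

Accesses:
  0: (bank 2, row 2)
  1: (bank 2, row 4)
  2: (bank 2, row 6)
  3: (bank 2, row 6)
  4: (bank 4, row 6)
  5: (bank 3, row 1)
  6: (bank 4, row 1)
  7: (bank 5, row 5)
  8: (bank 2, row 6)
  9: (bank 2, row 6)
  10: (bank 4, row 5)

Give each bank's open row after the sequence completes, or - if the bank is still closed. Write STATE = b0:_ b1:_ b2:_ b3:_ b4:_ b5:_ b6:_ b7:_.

step 0: bank2 None->2 [EMPTY]
step 1: bank2 2->4 [CONFLICT]
step 2: bank2 4->6 [CONFLICT]
step 3: bank2 6->6 [HIT]
step 4: bank4 None->6 [EMPTY]
step 5: bank3 None->1 [EMPTY]
step 6: bank4 6->1 [CONFLICT]
step 7: bank5 None->5 [EMPTY]
step 8: bank2 6->6 [HIT]
step 9: bank2 6->6 [HIT]
step 10: bank4 1->5 [CONFLICT]

STATE = b0:- b1:- b2:6 b3:1 b4:5 b5:5 b6:- b7:-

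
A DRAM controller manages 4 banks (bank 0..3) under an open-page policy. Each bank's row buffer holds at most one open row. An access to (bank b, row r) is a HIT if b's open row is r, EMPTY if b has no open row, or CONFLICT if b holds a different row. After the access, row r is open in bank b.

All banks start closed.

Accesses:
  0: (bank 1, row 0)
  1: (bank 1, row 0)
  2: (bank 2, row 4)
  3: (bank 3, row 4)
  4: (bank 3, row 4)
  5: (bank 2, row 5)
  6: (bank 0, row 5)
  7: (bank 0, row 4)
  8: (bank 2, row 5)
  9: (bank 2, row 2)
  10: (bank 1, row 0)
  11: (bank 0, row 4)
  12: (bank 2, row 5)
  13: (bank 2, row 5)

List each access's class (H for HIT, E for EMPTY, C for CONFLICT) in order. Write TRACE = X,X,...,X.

  [0] b1 r0: no row ⇒ E
  [1] b1 r0: had r0 ⇒ H
  [2] b2 r4: no row ⇒ E
  [3] b3 r4: no row ⇒ E
  [4] b3 r4: had r4 ⇒ H
  [5] b2 r5: had r4 ⇒ C
  [6] b0 r5: no row ⇒ E
  [7] b0 r4: had r5 ⇒ C
  [8] b2 r5: had r5 ⇒ H
  [9] b2 r2: had r5 ⇒ C
  [10] b1 r0: had r0 ⇒ H
  [11] b0 r4: had r4 ⇒ H
  [12] b2 r5: had r2 ⇒ C
  [13] b2 r5: had r5 ⇒ H

TRACE = E,H,E,E,H,C,E,C,H,C,H,H,C,H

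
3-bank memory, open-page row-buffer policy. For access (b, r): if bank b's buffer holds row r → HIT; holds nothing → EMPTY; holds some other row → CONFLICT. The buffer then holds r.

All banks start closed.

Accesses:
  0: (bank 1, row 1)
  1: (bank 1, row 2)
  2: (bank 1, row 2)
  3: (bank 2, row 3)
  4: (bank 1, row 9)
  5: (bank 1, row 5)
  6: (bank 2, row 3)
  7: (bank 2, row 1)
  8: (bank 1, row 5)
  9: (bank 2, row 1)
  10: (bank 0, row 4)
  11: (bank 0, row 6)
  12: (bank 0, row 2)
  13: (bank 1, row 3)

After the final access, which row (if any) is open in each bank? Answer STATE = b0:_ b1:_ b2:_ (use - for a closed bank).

STATE = b0:2 b1:3 b2:1

step 0: bank1 None->1 [EMPTY]
step 1: bank1 1->2 [CONFLICT]
step 2: bank1 2->2 [HIT]
step 3: bank2 None->3 [EMPTY]
step 4: bank1 2->9 [CONFLICT]
step 5: bank1 9->5 [CONFLICT]
step 6: bank2 3->3 [HIT]
step 7: bank2 3->1 [CONFLICT]
step 8: bank1 5->5 [HIT]
step 9: bank2 1->1 [HIT]
step 10: bank0 None->4 [EMPTY]
step 11: bank0 4->6 [CONFLICT]
step 12: bank0 6->2 [CONFLICT]
step 13: bank1 5->3 [CONFLICT]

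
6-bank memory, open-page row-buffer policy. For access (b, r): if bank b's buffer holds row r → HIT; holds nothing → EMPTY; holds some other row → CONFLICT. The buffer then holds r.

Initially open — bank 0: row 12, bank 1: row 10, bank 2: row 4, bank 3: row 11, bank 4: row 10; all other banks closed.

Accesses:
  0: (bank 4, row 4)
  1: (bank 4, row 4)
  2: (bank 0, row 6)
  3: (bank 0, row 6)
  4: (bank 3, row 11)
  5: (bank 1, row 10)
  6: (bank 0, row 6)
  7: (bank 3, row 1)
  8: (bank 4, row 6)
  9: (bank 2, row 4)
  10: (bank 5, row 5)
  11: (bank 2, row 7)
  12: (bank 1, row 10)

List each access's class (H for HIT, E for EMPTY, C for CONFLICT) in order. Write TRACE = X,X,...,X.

#0 (4,4) C  (was 10)
#1 (4,4) H  (was 4)
#2 (0,6) C  (was 12)
#3 (0,6) H  (was 6)
#4 (3,11) H  (was 11)
#5 (1,10) H  (was 10)
#6 (0,6) H  (was 6)
#7 (3,1) C  (was 11)
#8 (4,6) C  (was 4)
#9 (2,4) H  (was 4)
#10 (5,5) E
#11 (2,7) C  (was 4)
#12 (1,10) H  (was 10)

TRACE = C,H,C,H,H,H,H,C,C,H,E,C,H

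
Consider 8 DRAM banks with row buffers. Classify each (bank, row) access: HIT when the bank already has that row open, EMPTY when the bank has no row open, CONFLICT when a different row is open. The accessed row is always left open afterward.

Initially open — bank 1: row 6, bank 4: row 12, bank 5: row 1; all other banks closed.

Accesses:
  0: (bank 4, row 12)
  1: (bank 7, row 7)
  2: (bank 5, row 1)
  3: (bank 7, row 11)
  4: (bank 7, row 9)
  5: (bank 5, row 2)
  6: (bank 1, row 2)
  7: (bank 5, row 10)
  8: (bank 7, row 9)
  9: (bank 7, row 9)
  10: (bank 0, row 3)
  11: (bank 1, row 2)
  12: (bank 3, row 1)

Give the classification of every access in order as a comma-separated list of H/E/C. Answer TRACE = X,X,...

TRACE = H,E,H,C,C,C,C,C,H,H,E,H,E

#0 (4,12) H  (was 12)
#1 (7,7) E
#2 (5,1) H  (was 1)
#3 (7,11) C  (was 7)
#4 (7,9) C  (was 11)
#5 (5,2) C  (was 1)
#6 (1,2) C  (was 6)
#7 (5,10) C  (was 2)
#8 (7,9) H  (was 9)
#9 (7,9) H  (was 9)
#10 (0,3) E
#11 (1,2) H  (was 2)
#12 (3,1) E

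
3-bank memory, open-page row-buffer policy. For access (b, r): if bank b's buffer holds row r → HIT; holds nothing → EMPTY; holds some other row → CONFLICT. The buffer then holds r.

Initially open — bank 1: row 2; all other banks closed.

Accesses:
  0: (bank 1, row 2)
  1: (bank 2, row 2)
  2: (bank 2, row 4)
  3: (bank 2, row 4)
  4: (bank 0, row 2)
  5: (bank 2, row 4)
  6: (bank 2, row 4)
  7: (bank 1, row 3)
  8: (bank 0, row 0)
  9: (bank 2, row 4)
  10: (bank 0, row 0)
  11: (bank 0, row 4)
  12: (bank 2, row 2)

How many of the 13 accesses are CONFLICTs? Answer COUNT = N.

COUNT = 5

  [0] b1 r2: had r2 ⇒ H
  [1] b2 r2: no row ⇒ E
  [2] b2 r4: had r2 ⇒ C
  [3] b2 r4: had r4 ⇒ H
  [4] b0 r2: no row ⇒ E
  [5] b2 r4: had r4 ⇒ H
  [6] b2 r4: had r4 ⇒ H
  [7] b1 r3: had r2 ⇒ C
  [8] b0 r0: had r2 ⇒ C
  [9] b2 r4: had r4 ⇒ H
  [10] b0 r0: had r0 ⇒ H
  [11] b0 r4: had r0 ⇒ C
  [12] b2 r2: had r4 ⇒ C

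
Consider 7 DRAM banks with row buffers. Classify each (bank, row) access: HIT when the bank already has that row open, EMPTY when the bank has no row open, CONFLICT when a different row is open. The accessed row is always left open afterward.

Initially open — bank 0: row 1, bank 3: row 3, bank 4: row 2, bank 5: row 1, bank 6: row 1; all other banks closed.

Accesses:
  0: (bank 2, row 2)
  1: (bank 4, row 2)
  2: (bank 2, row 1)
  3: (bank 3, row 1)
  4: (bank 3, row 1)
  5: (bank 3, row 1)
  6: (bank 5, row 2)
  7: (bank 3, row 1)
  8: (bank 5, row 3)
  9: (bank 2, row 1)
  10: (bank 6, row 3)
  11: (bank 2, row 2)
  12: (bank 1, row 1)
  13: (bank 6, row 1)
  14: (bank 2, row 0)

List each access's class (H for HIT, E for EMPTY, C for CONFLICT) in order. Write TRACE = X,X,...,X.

0: bank 2 row 2 — prev None → EMPTY
1: bank 4 row 2 — prev 2 → HIT
2: bank 2 row 1 — prev 2 → CONFLICT
3: bank 3 row 1 — prev 3 → CONFLICT
4: bank 3 row 1 — prev 1 → HIT
5: bank 3 row 1 — prev 1 → HIT
6: bank 5 row 2 — prev 1 → CONFLICT
7: bank 3 row 1 — prev 1 → HIT
8: bank 5 row 3 — prev 2 → CONFLICT
9: bank 2 row 1 — prev 1 → HIT
10: bank 6 row 3 — prev 1 → CONFLICT
11: bank 2 row 2 — prev 1 → CONFLICT
12: bank 1 row 1 — prev None → EMPTY
13: bank 6 row 1 — prev 3 → CONFLICT
14: bank 2 row 0 — prev 2 → CONFLICT

TRACE = E,H,C,C,H,H,C,H,C,H,C,C,E,C,C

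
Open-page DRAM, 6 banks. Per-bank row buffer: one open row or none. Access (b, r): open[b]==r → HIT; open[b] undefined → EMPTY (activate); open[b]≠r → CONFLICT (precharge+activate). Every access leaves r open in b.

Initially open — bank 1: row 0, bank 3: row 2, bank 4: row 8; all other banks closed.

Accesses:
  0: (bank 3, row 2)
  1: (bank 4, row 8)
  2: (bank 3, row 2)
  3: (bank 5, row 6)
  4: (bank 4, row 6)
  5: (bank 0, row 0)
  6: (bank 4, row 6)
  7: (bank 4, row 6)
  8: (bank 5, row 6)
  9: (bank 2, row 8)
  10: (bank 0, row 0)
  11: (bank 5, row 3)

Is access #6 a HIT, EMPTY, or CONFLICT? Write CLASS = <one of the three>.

CLASS = HIT

#0 (3,2) H  (was 2)
#1 (4,8) H  (was 8)
#2 (3,2) H  (was 2)
#3 (5,6) E
#4 (4,6) C  (was 8)
#5 (0,0) E
#6 (4,6) H  (was 6)
#7 (4,6) H  (was 6)
#8 (5,6) H  (was 6)
#9 (2,8) E
#10 (0,0) H  (was 0)
#11 (5,3) C  (was 6)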